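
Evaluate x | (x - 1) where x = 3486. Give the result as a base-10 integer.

3487

x = 110110011110 = 3486
x - 1 = 110110011101
OR    = 110110011111 = 3487
(x | (x - 1) sets all bits below the lowest set bit.)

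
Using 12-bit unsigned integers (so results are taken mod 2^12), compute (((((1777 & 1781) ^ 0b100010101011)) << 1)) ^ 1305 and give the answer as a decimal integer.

2477

1777 = 011011110001
1781 = 011011110101
→ & → 011011110001 = 1777
0b100010101011 = 100010101011
→ ^ → 111001011010 = 3674
→ << 1 (mod 2^12) → 110010110100 = 3252
1305 = 010100011001
→ ^ → 100110101101 = 2477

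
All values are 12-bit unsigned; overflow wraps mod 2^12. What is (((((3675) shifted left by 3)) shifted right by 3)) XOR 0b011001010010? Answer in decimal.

1545

3675 = 111001011011
→ shifted left by 3 (mod 2^12) → 001011011000 = 728
→ shifted right by 3 → 000001011011 = 91
0b011001010010 = 011001010010
→ XOR → 011000001001 = 1545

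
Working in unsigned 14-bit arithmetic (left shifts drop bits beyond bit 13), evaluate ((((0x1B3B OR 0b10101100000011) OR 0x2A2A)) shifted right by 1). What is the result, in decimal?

7581

0x1B3B = 01101100111011
0b10101100000011 = 10101100000011
→ OR → 11101100111011 = 15163
0x2A2A = 10101000101010
→ OR → 11101100111011 = 15163
→ shifted right by 1 → 01110110011101 = 7581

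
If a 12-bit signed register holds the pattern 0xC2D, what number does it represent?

pattern = 110000101101 (MSB is 1 ⇒ negative)
Invert: 001111010010, add 1 → 001111010011 = 979, so the value is -979.
(Equivalently: 3117 - 2^12 = 3117 - 4096 = -979.)

-979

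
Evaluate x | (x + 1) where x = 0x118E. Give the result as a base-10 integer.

x = 1000110001110 = 4494
x + 1 = 1000110001111
OR    = 1000110001111 = 4495
(x | (x + 1) sets the lowest cleared bit.)

4495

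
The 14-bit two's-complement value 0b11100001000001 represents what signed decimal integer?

-1983

pattern = 11100001000001 (MSB is 1 ⇒ negative)
Invert: 00011110111110, add 1 → 00011110111111 = 1983, so the value is -1983.
(Equivalently: 14401 - 2^14 = 14401 - 16384 = -1983.)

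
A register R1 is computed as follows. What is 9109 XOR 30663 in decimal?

21586

9109 = 010001110010101
30663 = 111011111000111
XOR → 101010001010010 = 21586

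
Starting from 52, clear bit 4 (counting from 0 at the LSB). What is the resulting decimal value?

36

x = 00000110100
bit 4 is currently 1; clear it via x & ~(1 << 4) = x & ~16
→ 00000100100 = 36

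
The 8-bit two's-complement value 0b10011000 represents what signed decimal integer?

pattern = 10011000 (MSB is 1 ⇒ negative)
Invert: 01100111, add 1 → 01101000 = 104, so the value is -104.
(Equivalently: 152 - 2^8 = 152 - 256 = -104.)

-104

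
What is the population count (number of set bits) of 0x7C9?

7

0x7C9 = 11111001001
Count the 1s: 1 + 1 + 1 + 1 + 1 + 1 + 1 = 7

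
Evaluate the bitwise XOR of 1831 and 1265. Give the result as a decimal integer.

982

1831 = 11100100111
1265 = 10011110001
XOR → 01111010110 = 982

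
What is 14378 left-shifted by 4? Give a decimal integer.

14378 = 000011100000101010
shift left by 4 → 111000001010100000 = 230048
(equivalently, 14378 × 2^4 = 14378 × 16)

230048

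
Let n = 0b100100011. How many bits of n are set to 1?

4

n = 100100011
Count the 1s: 1 + 1 + 1 + 1 = 4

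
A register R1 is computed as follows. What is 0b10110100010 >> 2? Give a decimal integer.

x = 10110100010
shift right by 2 → 00101101000 = 360
(equivalently, floor(1442 / 4))

360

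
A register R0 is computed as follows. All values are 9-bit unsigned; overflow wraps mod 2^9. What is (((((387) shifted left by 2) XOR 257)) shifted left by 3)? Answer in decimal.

104

387 = 110000011
→ shifted left by 2 (mod 2^9) → 000001100 = 12
257 = 100000001
→ XOR → 100001101 = 269
→ shifted left by 3 (mod 2^9) → 001101000 = 104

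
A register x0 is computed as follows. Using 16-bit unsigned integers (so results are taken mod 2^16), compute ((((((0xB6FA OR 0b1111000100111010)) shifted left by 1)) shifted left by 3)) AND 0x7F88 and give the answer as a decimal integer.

0xB6FA = 1011011011111010
0b1111000100111010 = 1111000100111010
→ OR → 1111011111111010 = 63482
→ shifted left by 1 (mod 2^16) → 1110111111110100 = 61428
→ shifted left by 3 (mod 2^16) → 0111111110100000 = 32672
0x7F88 = 0111111110001000
→ AND → 0111111110000000 = 32640

32640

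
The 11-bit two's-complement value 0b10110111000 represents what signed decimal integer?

-584

pattern = 10110111000 (MSB is 1 ⇒ negative)
Invert: 01001000111, add 1 → 01001001000 = 584, so the value is -584.
(Equivalently: 1464 - 2^11 = 1464 - 2048 = -584.)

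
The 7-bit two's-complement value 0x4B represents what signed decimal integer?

pattern = 1001011 (MSB is 1 ⇒ negative)
Invert: 0110100, add 1 → 0110101 = 53, so the value is -53.
(Equivalently: 75 - 2^7 = 75 - 128 = -53.)

-53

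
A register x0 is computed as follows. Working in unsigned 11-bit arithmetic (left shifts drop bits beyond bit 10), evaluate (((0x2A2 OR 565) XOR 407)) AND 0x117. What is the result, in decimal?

256

0x2A2 = 01010100010
565 = 01000110101
→ OR → 01010110111 = 695
407 = 00110010111
→ XOR → 01100100000 = 800
0x117 = 00100010111
→ AND → 00100000000 = 256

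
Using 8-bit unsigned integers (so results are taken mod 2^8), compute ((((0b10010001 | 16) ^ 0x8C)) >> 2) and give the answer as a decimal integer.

7

0b10010001 = 10010001
16 = 00010000
→ | → 10010001 = 145
0x8C = 10001100
→ ^ → 00011101 = 29
→ >> 2 → 00000111 = 7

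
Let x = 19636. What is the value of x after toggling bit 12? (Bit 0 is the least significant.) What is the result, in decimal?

23732

x = 100110010110100
bit 12 is currently 0; toggle it via x ^ (1 << 12) = x ^ 4096
→ 101110010110100 = 23732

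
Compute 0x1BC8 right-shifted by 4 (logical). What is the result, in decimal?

444

0x1BC8 = 1101111001000
shift right by 4 → 0000110111100 = 444
(equivalently, floor(7112 / 16))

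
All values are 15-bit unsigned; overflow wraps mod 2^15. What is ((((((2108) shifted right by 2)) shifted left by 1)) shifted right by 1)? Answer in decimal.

2108 = 000100000111100
→ shifted right by 2 → 000001000001111 = 527
→ shifted left by 1 (mod 2^15) → 000010000011110 = 1054
→ shifted right by 1 → 000001000001111 = 527

527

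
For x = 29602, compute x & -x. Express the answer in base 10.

x = 111001110100010 = 29602
-x (two's complement) = …000110001011110
AND   = 000000000000010 = 2
(x & -x isolates the lowest set bit of x.)

2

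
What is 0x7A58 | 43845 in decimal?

64349

0x7A58 = 0111101001011000
43845 = 1010101101000101
 OR → 1111101101011101 = 64349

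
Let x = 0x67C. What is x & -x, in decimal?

x = 11001111100 = 1660
-x (two's complement) = …00110000100
AND   = 00000000100 = 4
(x & -x isolates the lowest set bit of x.)

4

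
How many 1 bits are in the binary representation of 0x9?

0x9 = 1001
Count the 1s: 1 + 1 = 2

2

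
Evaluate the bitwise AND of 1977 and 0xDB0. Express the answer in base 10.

1977 = 011110111001
0xDB0 = 110110110000
AND → 010110110000 = 1456

1456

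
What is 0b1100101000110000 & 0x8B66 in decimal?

35360

a = 1100101000110000
0x8B66 = 1000101101100110
AND → 1000101000100000 = 35360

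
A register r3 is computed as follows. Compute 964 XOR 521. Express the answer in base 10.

461

964 = 1111000100
521 = 1000001001
XOR → 0111001101 = 461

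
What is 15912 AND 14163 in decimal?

15912 = 11111000101000
14163 = 11011101010011
AND → 11011000000000 = 13824

13824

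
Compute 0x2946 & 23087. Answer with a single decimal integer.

0x2946 = 010100101000110
23087 = 101101000101111
AND → 000100000000110 = 2054

2054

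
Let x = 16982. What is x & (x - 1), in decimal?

16980

x = 100001001010110 = 16982
x - 1 = 100001001010101
AND   = 100001001010100 = 16980
(x & (x - 1) clears the lowest set bit of x.)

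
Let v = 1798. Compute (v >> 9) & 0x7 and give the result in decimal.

3

v = 00011100000110
Shift right by 9: 00011
Mask low 3 bits: 011 = 3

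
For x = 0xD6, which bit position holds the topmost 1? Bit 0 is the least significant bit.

7

0xD6 = 11010110
The topmost 1 is at position 7 (since 2^7 = 128 ≤ 214 < 256).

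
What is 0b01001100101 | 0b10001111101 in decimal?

a = 01001100101
b = 10001111101
 OR → 11001111101 = 1661

1661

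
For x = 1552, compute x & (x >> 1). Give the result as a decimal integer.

x = 11000010000 = 1552
x>>1 = 01100001000
AND  = 01000000000 = 512
(x & (x >> 1) has a 1 wherever x has two consecutive 1 bits.)

512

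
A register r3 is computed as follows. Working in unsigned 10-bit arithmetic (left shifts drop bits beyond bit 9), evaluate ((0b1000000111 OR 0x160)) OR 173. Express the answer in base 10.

1007

0b1000000111 = 1000000111
0x160 = 0101100000
→ OR → 1101100111 = 871
173 = 0010101101
→ OR → 1111101111 = 1007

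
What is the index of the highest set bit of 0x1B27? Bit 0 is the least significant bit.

0x1B27 = 1101100100111
The topmost 1 is at position 12 (since 2^12 = 4096 ≤ 6951 < 8192).

12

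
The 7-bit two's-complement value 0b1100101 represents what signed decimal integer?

pattern = 1100101 (MSB is 1 ⇒ negative)
Invert: 0011010, add 1 → 0011011 = 27, so the value is -27.
(Equivalently: 101 - 2^7 = 101 - 128 = -27.)

-27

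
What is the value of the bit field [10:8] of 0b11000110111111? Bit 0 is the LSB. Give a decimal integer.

v = 11000110111111
Shift right by 8: 110001
Mask low 3 bits: 001 = 1

1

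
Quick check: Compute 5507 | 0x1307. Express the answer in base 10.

5507 = 1010110000011
0x1307 = 1001100000111
 OR → 1011110000111 = 6023

6023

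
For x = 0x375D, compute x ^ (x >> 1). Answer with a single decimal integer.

x = 11011101011101 = 14173
x>>1 = 01101110101110
XOR  = 10110011110011 = 11507
(x ^ (x >> 1) gives the standard binary-reflected Gray code of x.)

11507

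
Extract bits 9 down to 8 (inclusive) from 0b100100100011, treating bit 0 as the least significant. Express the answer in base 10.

1

v = 100100100011
Shift right by 8: 1001
Mask low 2 bits: 01 = 1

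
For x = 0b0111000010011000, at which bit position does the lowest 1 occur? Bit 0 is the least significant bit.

0b0111000010011000 = 111000010011000
Trailing zeros: 3, so the lowest set bit is bit 3 (value 8).

3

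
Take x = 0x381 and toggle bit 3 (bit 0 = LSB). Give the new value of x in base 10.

905

x = 0001110000001
bit 3 is currently 0; toggle it via x ^ (1 << 3) = x ^ 8
→ 0001110001001 = 905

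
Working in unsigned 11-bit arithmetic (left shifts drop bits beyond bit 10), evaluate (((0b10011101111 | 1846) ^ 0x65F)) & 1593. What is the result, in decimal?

32

0b10011101111 = 10011101111
1846 = 11100110110
→ | → 11111111111 = 2047
0x65F = 11001011111
→ ^ → 00110100000 = 416
1593 = 11000111001
→ & → 00000100000 = 32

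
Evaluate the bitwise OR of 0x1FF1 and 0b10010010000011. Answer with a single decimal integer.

16371

0x1FF1 = 01111111110001
b = 10010010000011
 OR → 11111111110011 = 16371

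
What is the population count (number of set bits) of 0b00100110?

n = 100110
Count the 1s: 1 + 1 + 1 = 3

3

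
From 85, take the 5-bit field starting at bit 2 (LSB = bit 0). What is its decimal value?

v = 001010101
Shift right by 2: 0010101
Mask low 5 bits: 10101 = 21

21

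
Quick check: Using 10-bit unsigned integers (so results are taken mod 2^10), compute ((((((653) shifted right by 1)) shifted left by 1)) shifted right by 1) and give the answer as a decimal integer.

326

653 = 1010001101
→ shifted right by 1 → 0101000110 = 326
→ shifted left by 1 (mod 2^10) → 1010001100 = 652
→ shifted right by 1 → 0101000110 = 326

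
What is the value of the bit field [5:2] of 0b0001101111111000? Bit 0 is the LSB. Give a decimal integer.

v = 0001101111111000
Shift right by 2: 00011011111110
Mask low 4 bits: 1110 = 14

14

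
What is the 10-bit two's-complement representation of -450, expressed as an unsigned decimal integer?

574

450 in 10 bits: 0111000010
Invert: 1000111101
Add 1:  1000111110 = 574
(Check: 2^10 - 450 = 1024 - 450 = 574.)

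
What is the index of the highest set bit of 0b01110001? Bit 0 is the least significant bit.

0b01110001 = 1110001
The topmost 1 is at position 6 (since 2^6 = 64 ≤ 113 < 128).

6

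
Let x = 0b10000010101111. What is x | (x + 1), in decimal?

8383

x = 10000010101111 = 8367
x + 1 = 10000010110000
OR    = 10000010111111 = 8383
(x | (x + 1) sets the lowest cleared bit.)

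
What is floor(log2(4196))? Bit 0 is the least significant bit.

12

4196 = 1000001100100
The topmost 1 is at position 12 (since 2^12 = 4096 ≤ 4196 < 8192).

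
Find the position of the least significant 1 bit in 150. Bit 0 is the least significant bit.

1

150 = 10010110
Trailing zeros: 1, so the lowest set bit is bit 1 (value 2).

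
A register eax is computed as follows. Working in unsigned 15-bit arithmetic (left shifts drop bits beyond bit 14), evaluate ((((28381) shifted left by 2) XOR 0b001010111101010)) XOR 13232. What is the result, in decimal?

28381 = 110111011011101
→ shifted left by 2 (mod 2^15) → 011101101110100 = 15220
0b001010111101010 = 001010111101010
→ XOR → 010111010011110 = 11934
13232 = 011001110110000
→ XOR → 001110100101110 = 7470

7470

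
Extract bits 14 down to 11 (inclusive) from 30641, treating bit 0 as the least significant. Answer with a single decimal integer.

14

v = 111011110110001
Shift right by 11: 1110
Mask low 4 bits: 1110 = 14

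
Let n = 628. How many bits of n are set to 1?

628 = 1001110100
Count the 1s: 1 + 1 + 1 + 1 + 1 = 5

5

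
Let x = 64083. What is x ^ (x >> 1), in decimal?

x = 1111101001010011 = 64083
x>>1 = 0111110100101001
XOR  = 1000011101111010 = 34682
(x ^ (x >> 1) gives the standard binary-reflected Gray code of x.)

34682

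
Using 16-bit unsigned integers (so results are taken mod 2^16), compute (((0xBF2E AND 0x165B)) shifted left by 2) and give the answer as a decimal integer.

22568

0xBF2E = 1011111100101110
0x165B = 0001011001011011
→ AND → 0001011000001010 = 5642
→ shifted left by 2 (mod 2^16) → 0101100000101000 = 22568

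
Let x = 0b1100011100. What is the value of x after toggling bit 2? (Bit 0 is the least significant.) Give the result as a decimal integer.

792

x = 1100011100
bit 2 is currently 1; toggle it via x ^ (1 << 2) = x ^ 4
→ 1100011000 = 792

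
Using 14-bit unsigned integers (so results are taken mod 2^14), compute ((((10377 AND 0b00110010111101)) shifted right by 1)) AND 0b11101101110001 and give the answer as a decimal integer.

64

10377 = 10100010001001
0b00110010111101 = 00110010111101
→ AND → 00100010001001 = 2185
→ shifted right by 1 → 00010001000100 = 1092
0b11101101110001 = 11101101110001
→ AND → 00000001000000 = 64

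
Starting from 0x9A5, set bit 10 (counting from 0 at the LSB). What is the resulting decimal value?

3493

x = 100110100101
bit 10 is currently 0; set it via x | (1 << 10) = x | 1024
→ 110110100101 = 3493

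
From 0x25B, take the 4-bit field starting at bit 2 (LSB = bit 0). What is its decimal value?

6

v = 1001011011
Shift right by 2: 10010110
Mask low 4 bits: 0110 = 6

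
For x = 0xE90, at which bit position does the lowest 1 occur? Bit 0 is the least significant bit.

4

0xE90 = 111010010000
Trailing zeros: 4, so the lowest set bit is bit 4 (value 16).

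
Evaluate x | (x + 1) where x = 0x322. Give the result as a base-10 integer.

803

x = 1100100010 = 802
x + 1 = 1100100011
OR    = 1100100011 = 803
(x | (x + 1) sets the lowest cleared bit.)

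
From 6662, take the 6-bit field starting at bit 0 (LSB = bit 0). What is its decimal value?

6

v = 1101000000110
Shift right by 0: 1101000000110
Mask low 6 bits: 000110 = 6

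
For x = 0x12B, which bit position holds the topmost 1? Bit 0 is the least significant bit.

0x12B = 100101011
The topmost 1 is at position 8 (since 2^8 = 256 ≤ 299 < 512).

8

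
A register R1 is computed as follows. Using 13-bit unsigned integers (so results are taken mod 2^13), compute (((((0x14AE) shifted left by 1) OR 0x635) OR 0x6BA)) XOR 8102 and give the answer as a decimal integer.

0x14AE = 1010010101110
→ shifted left by 1 (mod 2^13) → 0100101011100 = 2396
0x635 = 0011000110101
→ OR → 0111101111101 = 3965
0x6BA = 0011010111010
→ OR → 0111111111111 = 4095
8102 = 1111110100110
→ XOR → 1000001011001 = 4185

4185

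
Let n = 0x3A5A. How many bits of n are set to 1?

0x3A5A = 11101001011010
Count the 1s: 1 + 1 + 1 + 1 + 1 + 1 + 1 + 1 = 8

8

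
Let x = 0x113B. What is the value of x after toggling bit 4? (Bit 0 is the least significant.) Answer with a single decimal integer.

4395

x = 1000100111011
bit 4 is currently 1; toggle it via x ^ (1 << 4) = x ^ 16
→ 1000100101011 = 4395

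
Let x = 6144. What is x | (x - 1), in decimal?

8191

x = 1100000000000 = 6144
x - 1 = 1011111111111
OR    = 1111111111111 = 8191
(x | (x - 1) sets all bits below the lowest set bit.)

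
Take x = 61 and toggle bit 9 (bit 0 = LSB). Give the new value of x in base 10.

573

x = 0000111101
bit 9 is currently 0; toggle it via x ^ (1 << 9) = x ^ 512
→ 1000111101 = 573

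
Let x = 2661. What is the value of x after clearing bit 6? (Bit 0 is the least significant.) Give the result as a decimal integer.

x = 00101001100101
bit 6 is currently 1; clear it via x & ~(1 << 6) = x & ~64
→ 00101000100101 = 2597

2597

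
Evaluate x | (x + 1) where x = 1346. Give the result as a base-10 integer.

1347

x = 10101000010 = 1346
x + 1 = 10101000011
OR    = 10101000011 = 1347
(x | (x + 1) sets the lowest cleared bit.)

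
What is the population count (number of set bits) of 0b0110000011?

n = 110000011
Count the 1s: 1 + 1 + 1 + 1 = 4

4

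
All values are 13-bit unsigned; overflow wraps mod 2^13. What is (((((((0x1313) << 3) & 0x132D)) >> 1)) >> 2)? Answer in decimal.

0x1313 = 1001100010011
→ << 3 (mod 2^13) → 1100010011000 = 6296
0x132D = 1001100101101
→ & → 1000000001000 = 4104
→ >> 1 → 0100000000100 = 2052
→ >> 2 → 0001000000001 = 513

513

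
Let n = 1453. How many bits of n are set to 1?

1453 = 10110101101
Count the 1s: 1 + 1 + 1 + 1 + 1 + 1 + 1 = 7

7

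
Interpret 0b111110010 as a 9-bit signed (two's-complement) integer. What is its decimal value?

pattern = 111110010 (MSB is 1 ⇒ negative)
Invert: 000001101, add 1 → 000001110 = 14, so the value is -14.
(Equivalently: 498 - 2^9 = 498 - 512 = -14.)

-14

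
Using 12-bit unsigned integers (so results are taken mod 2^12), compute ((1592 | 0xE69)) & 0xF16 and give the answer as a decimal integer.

1592 = 011000111000
0xE69 = 111001101001
→ | → 111001111001 = 3705
0xF16 = 111100010110
→ & → 111000010000 = 3600

3600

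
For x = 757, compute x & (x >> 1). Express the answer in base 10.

112

x = 1011110101 = 757
x>>1 = 0101111010
AND  = 0001110000 = 112
(x & (x >> 1) has a 1 wherever x has two consecutive 1 bits.)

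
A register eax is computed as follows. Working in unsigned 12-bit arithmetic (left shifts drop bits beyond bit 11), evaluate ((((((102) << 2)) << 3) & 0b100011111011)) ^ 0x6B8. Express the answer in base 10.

102 = 000001100110
→ << 2 (mod 2^12) → 000110011000 = 408
→ << 3 (mod 2^12) → 110011000000 = 3264
0b100011111011 = 100011111011
→ & → 100011000000 = 2240
0x6B8 = 011010111000
→ ^ → 111001111000 = 3704

3704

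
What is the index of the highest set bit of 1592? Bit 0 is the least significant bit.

10

1592 = 11000111000
The topmost 1 is at position 10 (since 2^10 = 1024 ≤ 1592 < 2048).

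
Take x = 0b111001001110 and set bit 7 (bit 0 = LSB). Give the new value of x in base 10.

3790

x = 111001001110
bit 7 is currently 0; set it via x | (1 << 7) = x | 128
→ 111011001110 = 3790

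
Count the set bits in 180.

4

180 = 10110100
Count the 1s: 1 + 1 + 1 + 1 = 4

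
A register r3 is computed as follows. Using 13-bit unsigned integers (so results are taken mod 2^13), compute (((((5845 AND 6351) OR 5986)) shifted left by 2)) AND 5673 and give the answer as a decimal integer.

5640

5845 = 1011011010101
6351 = 1100011001111
→ AND → 1000011000101 = 4293
5986 = 1011101100010
→ OR → 1011111100111 = 6119
→ shifted left by 2 (mod 2^13) → 1111110011100 = 8092
5673 = 1011000101001
→ AND → 1011000001000 = 5640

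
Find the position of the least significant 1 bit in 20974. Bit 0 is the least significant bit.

1

20974 = 101000111101110
Trailing zeros: 1, so the lowest set bit is bit 1 (value 2).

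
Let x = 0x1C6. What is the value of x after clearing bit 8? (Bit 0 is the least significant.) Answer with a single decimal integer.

x = 111000110
bit 8 is currently 1; clear it via x & ~(1 << 8) = x & ~256
→ 011000110 = 198

198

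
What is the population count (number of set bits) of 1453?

7

1453 = 10110101101
Count the 1s: 1 + 1 + 1 + 1 + 1 + 1 + 1 = 7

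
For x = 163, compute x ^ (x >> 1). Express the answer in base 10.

242

x = 10100011 = 163
x>>1 = 01010001
XOR  = 11110010 = 242
(x ^ (x >> 1) gives the standard binary-reflected Gray code of x.)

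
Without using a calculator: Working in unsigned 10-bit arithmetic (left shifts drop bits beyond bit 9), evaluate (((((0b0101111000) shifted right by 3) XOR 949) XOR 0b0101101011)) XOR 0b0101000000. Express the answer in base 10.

945

0b0101111000 = 0101111000
→ shifted right by 3 → 0000101111 = 47
949 = 1110110101
→ XOR → 1110011010 = 922
0b0101101011 = 0101101011
→ XOR → 1011110001 = 753
0b0101000000 = 0101000000
→ XOR → 1110110001 = 945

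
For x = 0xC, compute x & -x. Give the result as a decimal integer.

4

x = 1100 = 12
-x (two's complement) = …0100
AND   = 0100 = 4
(x & -x isolates the lowest set bit of x.)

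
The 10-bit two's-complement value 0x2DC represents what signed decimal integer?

pattern = 1011011100 (MSB is 1 ⇒ negative)
Invert: 0100100011, add 1 → 0100100100 = 292, so the value is -292.
(Equivalently: 732 - 2^10 = 732 - 1024 = -292.)

-292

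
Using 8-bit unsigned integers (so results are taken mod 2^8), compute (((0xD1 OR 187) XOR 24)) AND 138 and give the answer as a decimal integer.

0xD1 = 11010001
187 = 10111011
→ OR → 11111011 = 251
24 = 00011000
→ XOR → 11100011 = 227
138 = 10001010
→ AND → 10000010 = 130

130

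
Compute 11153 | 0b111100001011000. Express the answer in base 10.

11153 = 010101110010001
b = 111100001011000
 OR → 111101111011001 = 31705

31705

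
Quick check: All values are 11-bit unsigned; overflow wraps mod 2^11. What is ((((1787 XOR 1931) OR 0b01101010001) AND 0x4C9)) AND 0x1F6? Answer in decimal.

64

1787 = 11011111011
1931 = 11110001011
→ XOR → 00101110000 = 368
0b01101010001 = 01101010001
→ OR → 01101110001 = 881
0x4C9 = 10011001001
→ AND → 00001000001 = 65
0x1F6 = 00111110110
→ AND → 00001000000 = 64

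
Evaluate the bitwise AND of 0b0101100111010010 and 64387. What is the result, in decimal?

a = 0101100111010010
64387 = 1111101110000011
AND → 0101100110000010 = 22914

22914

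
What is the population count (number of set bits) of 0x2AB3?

0x2AB3 = 10101010110011
Count the 1s: 1 + 1 + 1 + 1 + 1 + 1 + 1 + 1 = 8

8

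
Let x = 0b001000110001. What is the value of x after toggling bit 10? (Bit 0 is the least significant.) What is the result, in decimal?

1585

x = 001000110001
bit 10 is currently 0; toggle it via x ^ (1 << 10) = x ^ 1024
→ 011000110001 = 1585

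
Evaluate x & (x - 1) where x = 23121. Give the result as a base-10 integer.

x = 101101001010001 = 23121
x - 1 = 101101001010000
AND   = 101101001010000 = 23120
(x & (x - 1) clears the lowest set bit of x.)

23120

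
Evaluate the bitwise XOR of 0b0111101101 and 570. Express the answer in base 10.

a = 0111101101
570 = 1000111010
XOR → 1111010111 = 983

983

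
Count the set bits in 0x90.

2

0x90 = 10010000
Count the 1s: 1 + 1 = 2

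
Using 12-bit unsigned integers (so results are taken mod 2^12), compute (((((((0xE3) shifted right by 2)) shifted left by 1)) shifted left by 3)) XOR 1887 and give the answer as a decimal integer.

1247

0xE3 = 000011100011
→ shifted right by 2 → 000000111000 = 56
→ shifted left by 1 (mod 2^12) → 000001110000 = 112
→ shifted left by 3 (mod 2^12) → 001110000000 = 896
1887 = 011101011111
→ XOR → 010011011111 = 1247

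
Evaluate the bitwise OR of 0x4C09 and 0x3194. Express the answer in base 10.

0x4C09 = 100110000001001
0x3194 = 011000110010100
 OR → 111110110011101 = 32157

32157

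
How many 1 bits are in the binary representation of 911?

911 = 1110001111
Count the 1s: 1 + 1 + 1 + 1 + 1 + 1 + 1 = 7

7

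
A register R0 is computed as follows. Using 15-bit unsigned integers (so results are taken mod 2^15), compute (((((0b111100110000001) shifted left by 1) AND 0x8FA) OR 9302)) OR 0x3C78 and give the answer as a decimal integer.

15486

0b111100110000001 = 111100110000001
→ shifted left by 1 (mod 2^15) → 111001100000010 = 29442
0x8FA = 000100011111010
→ AND → 000000000000010 = 2
9302 = 010010001010110
→ OR → 010010001010110 = 9302
0x3C78 = 011110001111000
→ OR → 011110001111110 = 15486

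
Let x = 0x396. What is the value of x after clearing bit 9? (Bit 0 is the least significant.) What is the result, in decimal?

x = 01110010110
bit 9 is currently 1; clear it via x & ~(1 << 9) = x & ~512
→ 00110010110 = 406

406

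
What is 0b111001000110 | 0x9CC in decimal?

a = 111001000110
0x9CC = 100111001100
 OR → 111111001110 = 4046

4046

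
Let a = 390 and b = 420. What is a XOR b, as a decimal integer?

390 = 110000110
420 = 110100100
XOR → 000100010 = 34

34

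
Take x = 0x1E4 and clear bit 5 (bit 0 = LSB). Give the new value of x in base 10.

x = 111100100
bit 5 is currently 1; clear it via x & ~(1 << 5) = x & ~32
→ 111000100 = 452

452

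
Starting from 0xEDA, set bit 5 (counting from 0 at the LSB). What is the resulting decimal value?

x = 111011011010
bit 5 is currently 0; set it via x | (1 << 5) = x | 32
→ 111011111010 = 3834

3834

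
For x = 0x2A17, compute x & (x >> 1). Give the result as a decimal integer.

x = 10101000010111 = 10775
x>>1 = 01010100001011
AND  = 00000000000011 = 3
(x & (x >> 1) has a 1 wherever x has two consecutive 1 bits.)

3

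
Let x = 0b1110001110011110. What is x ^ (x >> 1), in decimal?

x = 1110001110011110 = 58270
x>>1 = 0111000111001111
XOR  = 1001001001010001 = 37457
(x ^ (x >> 1) gives the standard binary-reflected Gray code of x.)

37457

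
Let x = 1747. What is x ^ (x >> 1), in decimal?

1466

x = 11011010011 = 1747
x>>1 = 01101101001
XOR  = 10110111010 = 1466
(x ^ (x >> 1) gives the standard binary-reflected Gray code of x.)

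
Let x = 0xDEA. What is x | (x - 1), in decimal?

3563

x = 110111101010 = 3562
x - 1 = 110111101001
OR    = 110111101011 = 3563
(x | (x - 1) sets all bits below the lowest set bit.)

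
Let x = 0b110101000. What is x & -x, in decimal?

x = 110101000 = 424
-x (two's complement) = …001011000
AND   = 000001000 = 8
(x & -x isolates the lowest set bit of x.)

8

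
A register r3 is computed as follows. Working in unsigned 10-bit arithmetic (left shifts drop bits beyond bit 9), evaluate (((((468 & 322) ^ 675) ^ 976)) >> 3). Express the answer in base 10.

6

468 = 0111010100
322 = 0101000010
→ & → 0101000000 = 320
675 = 1010100011
→ ^ → 1111100011 = 995
976 = 1111010000
→ ^ → 0000110011 = 51
→ >> 3 → 0000000110 = 6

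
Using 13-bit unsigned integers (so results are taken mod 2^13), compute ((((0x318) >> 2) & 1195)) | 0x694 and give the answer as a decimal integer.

1686

0x318 = 0001100011000
→ >> 2 → 0000011000110 = 198
1195 = 0010010101011
→ & → 0000010000010 = 130
0x694 = 0011010010100
→ | → 0011010010110 = 1686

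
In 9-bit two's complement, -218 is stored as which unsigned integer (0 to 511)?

294

218 in 9 bits: 011011010
Invert: 100100101
Add 1:  100100110 = 294
(Check: 2^9 - 218 = 512 - 218 = 294.)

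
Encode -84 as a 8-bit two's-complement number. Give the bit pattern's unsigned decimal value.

172

84 in 8 bits: 01010100
Invert: 10101011
Add 1:  10101100 = 172
(Check: 2^8 - 84 = 256 - 84 = 172.)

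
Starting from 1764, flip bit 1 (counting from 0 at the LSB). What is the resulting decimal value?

x = 00011011100100
bit 1 is currently 0; toggle it via x ^ (1 << 1) = x ^ 2
→ 00011011100110 = 1766

1766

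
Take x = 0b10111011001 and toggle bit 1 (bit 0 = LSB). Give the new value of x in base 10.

1499

x = 10111011001
bit 1 is currently 0; toggle it via x ^ (1 << 1) = x ^ 2
→ 10111011011 = 1499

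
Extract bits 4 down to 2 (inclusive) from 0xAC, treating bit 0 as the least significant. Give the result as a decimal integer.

3

v = 10101100
Shift right by 2: 101011
Mask low 3 bits: 011 = 3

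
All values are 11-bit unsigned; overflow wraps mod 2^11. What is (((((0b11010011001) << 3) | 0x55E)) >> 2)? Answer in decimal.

375

0b11010011001 = 11010011001
→ << 3 (mod 2^11) → 10011001000 = 1224
0x55E = 10101011110
→ | → 10111011110 = 1502
→ >> 2 → 00101110111 = 375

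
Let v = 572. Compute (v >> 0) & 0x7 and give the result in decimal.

4

v = 1000111100
Shift right by 0: 1000111100
Mask low 3 bits: 100 = 4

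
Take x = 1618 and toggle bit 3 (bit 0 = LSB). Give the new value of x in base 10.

x = 11001010010
bit 3 is currently 0; toggle it via x ^ (1 << 3) = x ^ 8
→ 11001011010 = 1626

1626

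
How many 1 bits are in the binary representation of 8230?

8230 = 10000000100110
Count the 1s: 1 + 1 + 1 + 1 = 4

4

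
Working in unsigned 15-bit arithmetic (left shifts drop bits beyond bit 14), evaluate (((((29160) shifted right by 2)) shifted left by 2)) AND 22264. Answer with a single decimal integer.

29160 = 111000111101000
→ shifted right by 2 → 001110001111010 = 7290
→ shifted left by 2 (mod 2^15) → 111000111101000 = 29160
22264 = 101011011111000
→ AND → 101000011101000 = 20712

20712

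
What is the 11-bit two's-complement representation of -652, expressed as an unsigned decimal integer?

1396

652 in 11 bits: 01010001100
Invert: 10101110011
Add 1:  10101110100 = 1396
(Check: 2^11 - 652 = 2048 - 652 = 1396.)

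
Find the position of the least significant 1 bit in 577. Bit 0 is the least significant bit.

577 = 1001000001
Trailing zeros: 0, so the lowest set bit is bit 0 (value 1).

0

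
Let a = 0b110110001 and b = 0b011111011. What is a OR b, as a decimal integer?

a = 110110001
b = 011111011
 OR → 111111011 = 507

507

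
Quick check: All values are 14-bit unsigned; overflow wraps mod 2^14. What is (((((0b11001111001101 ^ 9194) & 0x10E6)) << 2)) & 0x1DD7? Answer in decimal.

0b11001111001101 = 11001111001101
9194 = 10001111101010
→ ^ → 01000000100111 = 4135
0x10E6 = 01000011100110
→ & → 01000000100110 = 4134
→ << 2 (mod 2^14) → 00000010011000 = 152
0x1DD7 = 01110111010111
→ & → 00000010010000 = 144

144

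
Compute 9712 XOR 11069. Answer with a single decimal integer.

3789

9712 = 10010111110000
11069 = 10101100111101
XOR → 00111011001101 = 3789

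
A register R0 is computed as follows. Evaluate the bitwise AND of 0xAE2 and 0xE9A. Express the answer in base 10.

2690

0xAE2 = 101011100010
0xE9A = 111010011010
AND → 101010000010 = 2690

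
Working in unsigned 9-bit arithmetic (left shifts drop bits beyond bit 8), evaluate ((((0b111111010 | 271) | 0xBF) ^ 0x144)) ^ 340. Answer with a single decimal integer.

0b111111010 = 111111010
271 = 100001111
→ | → 111111111 = 511
0xBF = 010111111
→ | → 111111111 = 511
0x144 = 101000100
→ ^ → 010111011 = 187
340 = 101010100
→ ^ → 111101111 = 495

495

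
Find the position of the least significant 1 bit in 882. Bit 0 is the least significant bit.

1

882 = 1101110010
Trailing zeros: 1, so the lowest set bit is bit 1 (value 2).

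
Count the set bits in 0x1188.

4

0x1188 = 1000110001000
Count the 1s: 1 + 1 + 1 + 1 = 4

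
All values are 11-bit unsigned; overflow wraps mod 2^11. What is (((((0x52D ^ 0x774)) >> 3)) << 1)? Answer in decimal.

0x52D = 10100101101
0x774 = 11101110100
→ ^ → 01001011001 = 601
→ >> 3 → 00001001011 = 75
→ << 1 (mod 2^11) → 00010010110 = 150

150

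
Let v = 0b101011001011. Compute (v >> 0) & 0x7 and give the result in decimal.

3

v = 101011001011
Shift right by 0: 101011001011
Mask low 3 bits: 011 = 3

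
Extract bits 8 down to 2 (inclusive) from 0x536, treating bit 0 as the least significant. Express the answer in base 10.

77

v = 10100110110
Shift right by 2: 101001101
Mask low 7 bits: 1001101 = 77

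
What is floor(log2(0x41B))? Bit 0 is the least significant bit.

0x41B = 10000011011
The topmost 1 is at position 10 (since 2^10 = 1024 ≤ 1051 < 2048).

10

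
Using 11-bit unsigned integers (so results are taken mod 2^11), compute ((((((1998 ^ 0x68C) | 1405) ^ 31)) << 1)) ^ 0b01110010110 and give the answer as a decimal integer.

1998 = 11111001110
0x68C = 11010001100
→ ^ → 00101000010 = 322
1405 = 10101111101
→ | → 10101111111 = 1407
31 = 00000011111
→ ^ → 10101100000 = 1376
→ << 1 (mod 2^11) → 01011000000 = 704
0b01110010110 = 01110010110
→ ^ → 00101010110 = 342

342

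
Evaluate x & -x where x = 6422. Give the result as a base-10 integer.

2

x = 1100100010110 = 6422
-x (two's complement) = …0011011101010
AND   = 0000000000010 = 2
(x & -x isolates the lowest set bit of x.)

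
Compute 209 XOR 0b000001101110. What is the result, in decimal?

209 = 11010001
b = 01101110
XOR → 10111111 = 191

191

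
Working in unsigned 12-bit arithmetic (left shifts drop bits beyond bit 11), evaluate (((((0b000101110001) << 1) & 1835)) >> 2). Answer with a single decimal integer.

0b000101110001 = 000101110001
→ << 1 (mod 2^12) → 001011100010 = 738
1835 = 011100101011
→ & → 001000100010 = 546
→ >> 2 → 000010001000 = 136

136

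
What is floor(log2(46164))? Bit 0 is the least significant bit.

46164 = 1011010001010100
The topmost 1 is at position 15 (since 2^15 = 32768 ≤ 46164 < 65536).

15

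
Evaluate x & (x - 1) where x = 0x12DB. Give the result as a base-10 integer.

x = 1001011011011 = 4827
x - 1 = 1001011011010
AND   = 1001011011010 = 4826
(x & (x - 1) clears the lowest set bit of x.)

4826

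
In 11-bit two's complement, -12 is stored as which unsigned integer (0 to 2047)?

12 in 11 bits: 00000001100
Invert: 11111110011
Add 1:  11111110100 = 2036
(Check: 2^11 - 12 = 2048 - 12 = 2036.)

2036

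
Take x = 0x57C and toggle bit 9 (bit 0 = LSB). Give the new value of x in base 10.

1916

x = 000010101111100
bit 9 is currently 0; toggle it via x ^ (1 << 9) = x ^ 512
→ 000011101111100 = 1916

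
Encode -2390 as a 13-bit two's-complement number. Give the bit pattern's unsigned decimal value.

2390 in 13 bits: 0100101010110
Invert: 1011010101001
Add 1:  1011010101010 = 5802
(Check: 2^13 - 2390 = 8192 - 2390 = 5802.)

5802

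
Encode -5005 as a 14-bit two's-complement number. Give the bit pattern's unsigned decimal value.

11379

5005 in 14 bits: 01001110001101
Invert: 10110001110010
Add 1:  10110001110011 = 11379
(Check: 2^14 - 5005 = 16384 - 5005 = 11379.)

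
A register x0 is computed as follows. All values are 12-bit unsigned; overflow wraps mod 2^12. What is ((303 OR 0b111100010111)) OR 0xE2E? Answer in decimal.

3903

303 = 000100101111
0b111100010111 = 111100010111
→ OR → 111100111111 = 3903
0xE2E = 111000101110
→ OR → 111100111111 = 3903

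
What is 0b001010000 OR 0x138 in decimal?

376

a = 001010000
0x138 = 100111000
 OR → 101111000 = 376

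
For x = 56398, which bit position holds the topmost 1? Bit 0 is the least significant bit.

15

56398 = 1101110001001110
The topmost 1 is at position 15 (since 2^15 = 32768 ≤ 56398 < 65536).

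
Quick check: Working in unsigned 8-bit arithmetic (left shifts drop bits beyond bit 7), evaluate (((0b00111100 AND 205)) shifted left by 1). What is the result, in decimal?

0b00111100 = 00111100
205 = 11001101
→ AND → 00001100 = 12
→ shifted left by 1 (mod 2^8) → 00011000 = 24

24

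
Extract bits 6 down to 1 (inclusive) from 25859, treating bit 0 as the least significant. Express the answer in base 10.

v = 0110010100000011
Shift right by 1: 011001010000001
Mask low 6 bits: 000001 = 1

1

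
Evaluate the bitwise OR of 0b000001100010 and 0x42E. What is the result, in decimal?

a = 00001100010
0x42E = 10000101110
 OR → 10001101110 = 1134

1134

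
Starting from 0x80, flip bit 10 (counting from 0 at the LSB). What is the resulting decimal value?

1152

x = 000010000000
bit 10 is currently 0; toggle it via x ^ (1 << 10) = x ^ 1024
→ 010010000000 = 1152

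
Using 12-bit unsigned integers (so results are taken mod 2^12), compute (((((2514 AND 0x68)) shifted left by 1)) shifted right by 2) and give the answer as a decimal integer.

2514 = 100111010010
0x68 = 000001101000
→ AND → 000001000000 = 64
→ shifted left by 1 (mod 2^12) → 000010000000 = 128
→ shifted right by 2 → 000000100000 = 32

32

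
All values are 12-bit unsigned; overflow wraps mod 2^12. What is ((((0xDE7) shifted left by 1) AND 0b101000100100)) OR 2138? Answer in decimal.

0xDE7 = 110111100111
→ shifted left by 1 (mod 2^12) → 101111001110 = 3022
0b101000100100 = 101000100100
→ AND → 101000000100 = 2564
2138 = 100001011010
→ OR → 101001011110 = 2654

2654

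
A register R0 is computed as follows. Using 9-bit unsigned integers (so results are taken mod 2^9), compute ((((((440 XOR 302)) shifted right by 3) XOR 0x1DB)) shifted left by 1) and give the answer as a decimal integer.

402

440 = 110111000
302 = 100101110
→ XOR → 010010110 = 150
→ shifted right by 3 → 000010010 = 18
0x1DB = 111011011
→ XOR → 111001001 = 457
→ shifted left by 1 (mod 2^9) → 110010010 = 402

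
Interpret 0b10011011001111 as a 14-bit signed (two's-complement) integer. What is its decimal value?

pattern = 10011011001111 (MSB is 1 ⇒ negative)
Invert: 01100100110000, add 1 → 01100100110001 = 6449, so the value is -6449.
(Equivalently: 9935 - 2^14 = 9935 - 16384 = -6449.)

-6449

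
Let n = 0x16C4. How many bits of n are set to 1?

6

0x16C4 = 1011011000100
Count the 1s: 1 + 1 + 1 + 1 + 1 + 1 = 6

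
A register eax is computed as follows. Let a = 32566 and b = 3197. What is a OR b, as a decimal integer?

32639

32566 = 111111100110110
3197 = 000110001111101
 OR → 111111101111111 = 32639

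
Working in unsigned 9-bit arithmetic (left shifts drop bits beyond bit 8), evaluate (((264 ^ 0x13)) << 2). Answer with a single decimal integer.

264 = 100001000
0x13 = 000010011
→ ^ → 100011011 = 283
→ << 2 (mod 2^9) → 001101100 = 108

108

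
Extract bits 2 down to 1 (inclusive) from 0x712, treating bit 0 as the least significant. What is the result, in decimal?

1

v = 11100010010
Shift right by 1: 1110001001
Mask low 2 bits: 01 = 1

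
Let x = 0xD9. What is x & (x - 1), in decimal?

216

x = 11011001 = 217
x - 1 = 11011000
AND   = 11011000 = 216
(x & (x - 1) clears the lowest set bit of x.)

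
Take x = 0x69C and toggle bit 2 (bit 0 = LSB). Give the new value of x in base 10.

1688

x = 11010011100
bit 2 is currently 1; toggle it via x ^ (1 << 2) = x ^ 4
→ 11010011000 = 1688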